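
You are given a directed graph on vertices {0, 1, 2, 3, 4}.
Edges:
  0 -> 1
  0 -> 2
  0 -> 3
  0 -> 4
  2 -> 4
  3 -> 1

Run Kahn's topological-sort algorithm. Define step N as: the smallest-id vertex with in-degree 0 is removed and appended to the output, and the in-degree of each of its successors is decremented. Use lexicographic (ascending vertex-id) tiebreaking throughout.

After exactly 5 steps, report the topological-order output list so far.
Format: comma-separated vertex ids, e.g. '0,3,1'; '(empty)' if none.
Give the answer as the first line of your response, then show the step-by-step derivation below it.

0,2,3,1,4

step 1: output 0; order=[0]; indeg=(0,1,0,0,1)
step 2: output 2; order=[0,2]; indeg=(0,1,0,0,0)
step 3: output 3; order=[0,2,3]; indeg=(0,0,0,0,0)
step 4: output 1; order=[0,2,3,1]; indeg=(0,0,0,0,0)
step 5: output 4; order=[0,2,3,1,4]; indeg=(0,0,0,0,0)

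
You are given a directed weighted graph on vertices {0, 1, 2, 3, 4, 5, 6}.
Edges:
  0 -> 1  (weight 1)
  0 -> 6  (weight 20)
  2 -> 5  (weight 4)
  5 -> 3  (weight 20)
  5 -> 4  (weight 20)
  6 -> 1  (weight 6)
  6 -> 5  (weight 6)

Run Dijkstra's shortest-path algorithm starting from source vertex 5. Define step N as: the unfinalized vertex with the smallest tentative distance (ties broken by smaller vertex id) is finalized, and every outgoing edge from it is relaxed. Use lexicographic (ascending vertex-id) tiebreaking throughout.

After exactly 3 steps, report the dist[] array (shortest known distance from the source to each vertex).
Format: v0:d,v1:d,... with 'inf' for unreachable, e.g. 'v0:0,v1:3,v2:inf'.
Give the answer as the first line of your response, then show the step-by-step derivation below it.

v0:inf,v1:inf,v2:inf,v3:20,v4:20,v5:0,v6:inf

step 1: dist = v0:inf,v1:inf,v2:inf,v3:20,v4:20,v5:0,v6:inf
step 2: dist = v0:inf,v1:inf,v2:inf,v3:20,v4:20,v5:0,v6:inf
step 3: dist = v0:inf,v1:inf,v2:inf,v3:20,v4:20,v5:0,v6:inf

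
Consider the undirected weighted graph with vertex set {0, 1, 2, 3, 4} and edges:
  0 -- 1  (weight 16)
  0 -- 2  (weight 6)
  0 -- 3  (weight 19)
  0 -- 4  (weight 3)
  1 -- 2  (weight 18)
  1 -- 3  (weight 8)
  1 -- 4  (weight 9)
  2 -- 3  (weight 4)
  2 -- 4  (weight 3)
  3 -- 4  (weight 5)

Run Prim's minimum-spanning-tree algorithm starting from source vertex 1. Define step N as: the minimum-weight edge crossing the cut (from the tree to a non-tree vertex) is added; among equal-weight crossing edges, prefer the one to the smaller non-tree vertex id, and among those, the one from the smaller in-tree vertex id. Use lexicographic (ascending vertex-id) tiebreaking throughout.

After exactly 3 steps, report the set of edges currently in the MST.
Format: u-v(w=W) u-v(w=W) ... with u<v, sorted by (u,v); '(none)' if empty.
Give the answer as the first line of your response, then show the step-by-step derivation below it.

1-3(w=8) 2-3(w=4) 2-4(w=3)

step 1: add edge 1-3 (w=8); MST = {1-3(w=8)}
step 2: add edge 2-3 (w=4); MST = {1-3(w=8) 2-3(w=4)}
step 3: add edge 2-4 (w=3); MST = {1-3(w=8) 2-3(w=4) 2-4(w=3)}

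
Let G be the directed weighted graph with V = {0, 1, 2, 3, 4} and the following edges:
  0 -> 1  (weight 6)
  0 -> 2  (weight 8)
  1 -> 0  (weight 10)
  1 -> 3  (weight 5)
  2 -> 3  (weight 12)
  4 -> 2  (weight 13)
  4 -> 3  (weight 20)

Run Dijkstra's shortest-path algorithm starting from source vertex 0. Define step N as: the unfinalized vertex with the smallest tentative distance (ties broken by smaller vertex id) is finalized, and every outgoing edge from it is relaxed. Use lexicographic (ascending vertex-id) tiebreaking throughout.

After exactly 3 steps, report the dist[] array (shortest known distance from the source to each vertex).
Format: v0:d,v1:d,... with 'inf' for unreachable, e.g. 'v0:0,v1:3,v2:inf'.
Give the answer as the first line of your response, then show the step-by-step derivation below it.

v0:0,v1:6,v2:8,v3:11,v4:inf

step 1: dist = v0:0,v1:6,v2:8,v3:inf,v4:inf
step 2: dist = v0:0,v1:6,v2:8,v3:11,v4:inf
step 3: dist = v0:0,v1:6,v2:8,v3:11,v4:inf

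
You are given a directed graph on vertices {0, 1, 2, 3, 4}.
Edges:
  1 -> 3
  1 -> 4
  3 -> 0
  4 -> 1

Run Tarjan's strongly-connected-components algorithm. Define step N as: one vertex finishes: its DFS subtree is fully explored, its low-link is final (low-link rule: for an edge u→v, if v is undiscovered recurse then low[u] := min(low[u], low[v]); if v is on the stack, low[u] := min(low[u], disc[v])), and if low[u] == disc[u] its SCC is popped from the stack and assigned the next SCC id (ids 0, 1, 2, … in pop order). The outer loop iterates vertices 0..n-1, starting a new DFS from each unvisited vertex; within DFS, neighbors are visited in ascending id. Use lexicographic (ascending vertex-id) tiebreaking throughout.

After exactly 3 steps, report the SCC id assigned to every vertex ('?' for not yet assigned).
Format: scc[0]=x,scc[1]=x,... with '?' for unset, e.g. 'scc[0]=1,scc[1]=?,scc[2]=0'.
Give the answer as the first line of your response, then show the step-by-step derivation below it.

scc[0]=0,scc[1]=?,scc[2]=?,scc[3]=1,scc[4]=?

step 1: low=(low[0]=0,low[1]=?,low[2]=?,low[3]=?,low[4]=?); scc=(scc[0]=0,scc[1]=?,scc[2]=?,scc[3]=?,scc[4]=?)
step 2: low=(low[0]=0,low[1]=1,low[2]=?,low[3]=2,low[4]=?); scc=(scc[0]=0,scc[1]=?,scc[2]=?,scc[3]=1,scc[4]=?)
step 3: low=(low[0]=0,low[1]=1,low[2]=?,low[3]=2,low[4]=1); scc=(scc[0]=0,scc[1]=?,scc[2]=?,scc[3]=1,scc[4]=?)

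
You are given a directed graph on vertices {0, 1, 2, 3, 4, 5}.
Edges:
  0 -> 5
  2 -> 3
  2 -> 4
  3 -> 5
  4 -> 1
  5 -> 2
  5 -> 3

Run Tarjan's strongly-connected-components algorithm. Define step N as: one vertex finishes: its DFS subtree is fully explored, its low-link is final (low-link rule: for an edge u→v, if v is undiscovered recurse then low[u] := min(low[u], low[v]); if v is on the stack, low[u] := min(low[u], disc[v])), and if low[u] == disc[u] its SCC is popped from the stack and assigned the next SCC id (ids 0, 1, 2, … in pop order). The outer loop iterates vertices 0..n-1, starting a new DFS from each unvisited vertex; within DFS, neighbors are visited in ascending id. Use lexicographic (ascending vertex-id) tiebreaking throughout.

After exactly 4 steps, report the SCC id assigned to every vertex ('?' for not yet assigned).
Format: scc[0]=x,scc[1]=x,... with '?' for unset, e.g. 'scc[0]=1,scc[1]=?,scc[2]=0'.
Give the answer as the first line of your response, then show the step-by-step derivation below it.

scc[0]=?,scc[1]=0,scc[2]=?,scc[3]=?,scc[4]=1,scc[5]=?

step 1: low=(low[0]=0,low[1]=?,low[2]=2,low[3]=1,low[4]=?,low[5]=1); scc=(scc[0]=?,scc[1]=?,scc[2]=?,scc[3]=?,scc[4]=?,scc[5]=?)
step 2: low=(low[0]=0,low[1]=5,low[2]=1,low[3]=1,low[4]=4,low[5]=1); scc=(scc[0]=?,scc[1]=0,scc[2]=?,scc[3]=?,scc[4]=?,scc[5]=?)
step 3: low=(low[0]=0,low[1]=5,low[2]=1,low[3]=1,low[4]=4,low[5]=1); scc=(scc[0]=?,scc[1]=0,scc[2]=?,scc[3]=?,scc[4]=1,scc[5]=?)
step 4: low=(low[0]=0,low[1]=5,low[2]=1,low[3]=1,low[4]=4,low[5]=1); scc=(scc[0]=?,scc[1]=0,scc[2]=?,scc[3]=?,scc[4]=1,scc[5]=?)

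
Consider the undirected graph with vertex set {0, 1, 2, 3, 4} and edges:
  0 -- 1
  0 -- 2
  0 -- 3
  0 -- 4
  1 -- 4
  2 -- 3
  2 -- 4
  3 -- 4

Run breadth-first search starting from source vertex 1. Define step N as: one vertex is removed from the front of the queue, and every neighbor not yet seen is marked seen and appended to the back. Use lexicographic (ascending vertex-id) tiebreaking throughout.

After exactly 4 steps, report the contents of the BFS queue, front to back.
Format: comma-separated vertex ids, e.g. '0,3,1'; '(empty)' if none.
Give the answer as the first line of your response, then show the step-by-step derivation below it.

3

step 1: dequeue 1; queue=[0,4]; order=1
step 2: dequeue 0; queue=[4,2,3]; order=1,0
step 3: dequeue 4; queue=[2,3]; order=1,0,4
step 4: dequeue 2; queue=[3]; order=1,0,4,2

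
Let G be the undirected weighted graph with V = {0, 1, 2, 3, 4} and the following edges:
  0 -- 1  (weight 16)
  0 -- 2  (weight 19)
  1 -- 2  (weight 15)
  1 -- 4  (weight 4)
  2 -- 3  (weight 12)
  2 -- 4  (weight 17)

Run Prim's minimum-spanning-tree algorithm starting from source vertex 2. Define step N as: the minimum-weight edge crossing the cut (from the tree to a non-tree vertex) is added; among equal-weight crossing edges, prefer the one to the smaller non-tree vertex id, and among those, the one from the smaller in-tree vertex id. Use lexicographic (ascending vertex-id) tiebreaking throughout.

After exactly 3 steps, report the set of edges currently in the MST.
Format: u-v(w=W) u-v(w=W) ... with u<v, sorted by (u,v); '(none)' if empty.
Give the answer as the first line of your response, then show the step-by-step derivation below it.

1-2(w=15) 1-4(w=4) 2-3(w=12)

step 1: add edge 2-3 (w=12); MST = {2-3(w=12)}
step 2: add edge 1-2 (w=15); MST = {1-2(w=15) 2-3(w=12)}
step 3: add edge 1-4 (w=4); MST = {1-2(w=15) 1-4(w=4) 2-3(w=12)}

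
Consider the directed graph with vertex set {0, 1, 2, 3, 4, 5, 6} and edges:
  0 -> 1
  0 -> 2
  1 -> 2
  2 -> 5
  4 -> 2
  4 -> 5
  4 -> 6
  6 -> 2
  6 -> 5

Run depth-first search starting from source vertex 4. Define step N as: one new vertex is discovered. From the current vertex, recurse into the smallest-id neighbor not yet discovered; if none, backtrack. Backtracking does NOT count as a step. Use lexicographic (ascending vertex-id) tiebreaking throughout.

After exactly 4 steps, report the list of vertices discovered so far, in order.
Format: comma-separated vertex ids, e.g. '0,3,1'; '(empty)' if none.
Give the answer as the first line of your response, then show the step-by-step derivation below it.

4,2,5,6

step 1: discover 4; path=4; order=4
step 2: discover 2; path=4>2; order=4,2
step 3: discover 5; path=4>2>5; order=4,2,5
step 4: discover 6; path=4>6; order=4,2,5,6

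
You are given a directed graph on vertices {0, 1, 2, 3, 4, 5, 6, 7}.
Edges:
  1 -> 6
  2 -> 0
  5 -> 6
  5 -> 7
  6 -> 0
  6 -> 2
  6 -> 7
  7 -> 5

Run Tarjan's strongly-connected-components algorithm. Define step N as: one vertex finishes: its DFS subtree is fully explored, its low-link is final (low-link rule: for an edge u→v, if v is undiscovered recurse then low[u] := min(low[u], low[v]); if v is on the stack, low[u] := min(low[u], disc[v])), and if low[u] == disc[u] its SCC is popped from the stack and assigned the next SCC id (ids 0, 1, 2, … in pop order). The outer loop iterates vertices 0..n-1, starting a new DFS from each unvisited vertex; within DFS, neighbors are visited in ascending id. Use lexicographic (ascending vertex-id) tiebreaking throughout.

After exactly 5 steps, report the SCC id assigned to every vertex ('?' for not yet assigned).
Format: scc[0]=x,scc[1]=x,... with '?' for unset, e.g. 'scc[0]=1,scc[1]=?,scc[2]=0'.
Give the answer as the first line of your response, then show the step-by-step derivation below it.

scc[0]=0,scc[1]=?,scc[2]=1,scc[3]=?,scc[4]=?,scc[5]=2,scc[6]=2,scc[7]=2

step 1: low=(low[0]=0,low[1]=?,low[2]=?,low[3]=?,low[4]=?,low[5]=?,low[6]=?,low[7]=?); scc=(scc[0]=0,scc[1]=?,scc[2]=?,scc[3]=?,scc[4]=?,scc[5]=?,scc[6]=?,scc[7]=?)
step 2: low=(low[0]=0,low[1]=1,low[2]=3,low[3]=?,low[4]=?,low[5]=?,low[6]=2,low[7]=?); scc=(scc[0]=0,scc[1]=?,scc[2]=1,scc[3]=?,scc[4]=?,scc[5]=?,scc[6]=?,scc[7]=?)
step 3: low=(low[0]=0,low[1]=1,low[2]=3,low[3]=?,low[4]=?,low[5]=2,low[6]=2,low[7]=4); scc=(scc[0]=0,scc[1]=?,scc[2]=1,scc[3]=?,scc[4]=?,scc[5]=?,scc[6]=?,scc[7]=?)
step 4: low=(low[0]=0,low[1]=1,low[2]=3,low[3]=?,low[4]=?,low[5]=2,low[6]=2,low[7]=2); scc=(scc[0]=0,scc[1]=?,scc[2]=1,scc[3]=?,scc[4]=?,scc[5]=?,scc[6]=?,scc[7]=?)
step 5: low=(low[0]=0,low[1]=1,low[2]=3,low[3]=?,low[4]=?,low[5]=2,low[6]=2,low[7]=2); scc=(scc[0]=0,scc[1]=?,scc[2]=1,scc[3]=?,scc[4]=?,scc[5]=2,scc[6]=2,scc[7]=2)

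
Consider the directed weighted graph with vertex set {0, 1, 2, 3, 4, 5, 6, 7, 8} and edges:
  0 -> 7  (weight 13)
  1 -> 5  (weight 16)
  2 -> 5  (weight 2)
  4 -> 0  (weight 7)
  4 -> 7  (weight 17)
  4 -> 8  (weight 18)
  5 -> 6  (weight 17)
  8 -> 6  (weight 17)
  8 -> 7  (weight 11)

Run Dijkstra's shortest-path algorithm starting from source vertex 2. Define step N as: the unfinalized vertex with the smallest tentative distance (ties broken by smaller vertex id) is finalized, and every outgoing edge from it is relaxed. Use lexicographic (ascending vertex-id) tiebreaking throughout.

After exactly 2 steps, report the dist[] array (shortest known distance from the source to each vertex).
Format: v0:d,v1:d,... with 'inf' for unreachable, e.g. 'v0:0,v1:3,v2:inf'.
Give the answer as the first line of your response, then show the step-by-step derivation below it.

v0:inf,v1:inf,v2:0,v3:inf,v4:inf,v5:2,v6:19,v7:inf,v8:inf

step 1: dist = v0:inf,v1:inf,v2:0,v3:inf,v4:inf,v5:2,v6:inf,v7:inf,v8:inf
step 2: dist = v0:inf,v1:inf,v2:0,v3:inf,v4:inf,v5:2,v6:19,v7:inf,v8:inf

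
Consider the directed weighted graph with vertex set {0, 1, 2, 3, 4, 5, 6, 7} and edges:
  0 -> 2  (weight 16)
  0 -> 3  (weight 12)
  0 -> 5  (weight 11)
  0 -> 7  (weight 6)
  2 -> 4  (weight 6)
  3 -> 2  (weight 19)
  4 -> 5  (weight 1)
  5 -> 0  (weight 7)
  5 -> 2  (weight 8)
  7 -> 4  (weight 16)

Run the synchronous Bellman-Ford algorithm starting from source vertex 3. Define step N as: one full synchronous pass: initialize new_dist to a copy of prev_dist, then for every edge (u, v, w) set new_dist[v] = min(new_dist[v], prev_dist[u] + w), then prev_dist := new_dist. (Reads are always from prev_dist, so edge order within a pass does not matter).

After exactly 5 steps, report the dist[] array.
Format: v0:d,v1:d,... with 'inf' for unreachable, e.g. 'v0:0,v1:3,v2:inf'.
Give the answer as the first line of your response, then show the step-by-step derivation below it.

v0:33,v1:inf,v2:19,v3:0,v4:25,v5:26,v6:inf,v7:39

step 1: dist = v0:inf,v1:inf,v2:19,v3:0,v4:inf,v5:inf,v6:inf,v7:inf
step 2: dist = v0:inf,v1:inf,v2:19,v3:0,v4:25,v5:inf,v6:inf,v7:inf
step 3: dist = v0:inf,v1:inf,v2:19,v3:0,v4:25,v5:26,v6:inf,v7:inf
step 4: dist = v0:33,v1:inf,v2:19,v3:0,v4:25,v5:26,v6:inf,v7:inf
step 5: dist = v0:33,v1:inf,v2:19,v3:0,v4:25,v5:26,v6:inf,v7:39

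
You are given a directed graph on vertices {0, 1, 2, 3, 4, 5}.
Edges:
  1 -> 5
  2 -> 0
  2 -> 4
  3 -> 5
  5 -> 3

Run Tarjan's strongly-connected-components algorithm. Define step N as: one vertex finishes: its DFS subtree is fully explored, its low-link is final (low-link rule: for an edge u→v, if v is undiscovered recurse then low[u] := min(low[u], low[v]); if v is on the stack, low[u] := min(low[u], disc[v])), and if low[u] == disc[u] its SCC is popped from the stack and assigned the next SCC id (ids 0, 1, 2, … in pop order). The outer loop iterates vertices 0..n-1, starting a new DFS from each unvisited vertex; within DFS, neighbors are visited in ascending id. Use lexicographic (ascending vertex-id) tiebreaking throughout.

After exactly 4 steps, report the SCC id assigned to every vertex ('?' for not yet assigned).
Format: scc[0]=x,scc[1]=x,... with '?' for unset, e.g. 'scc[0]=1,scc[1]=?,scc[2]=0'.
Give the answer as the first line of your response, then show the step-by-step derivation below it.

scc[0]=0,scc[1]=2,scc[2]=?,scc[3]=1,scc[4]=?,scc[5]=1

step 1: low=(low[0]=0,low[1]=?,low[2]=?,low[3]=?,low[4]=?,low[5]=?); scc=(scc[0]=0,scc[1]=?,scc[2]=?,scc[3]=?,scc[4]=?,scc[5]=?)
step 2: low=(low[0]=0,low[1]=1,low[2]=?,low[3]=2,low[4]=?,low[5]=2); scc=(scc[0]=0,scc[1]=?,scc[2]=?,scc[3]=?,scc[4]=?,scc[5]=?)
step 3: low=(low[0]=0,low[1]=1,low[2]=?,low[3]=2,low[4]=?,low[5]=2); scc=(scc[0]=0,scc[1]=?,scc[2]=?,scc[3]=1,scc[4]=?,scc[5]=1)
step 4: low=(low[0]=0,low[1]=1,low[2]=?,low[3]=2,low[4]=?,low[5]=2); scc=(scc[0]=0,scc[1]=2,scc[2]=?,scc[3]=1,scc[4]=?,scc[5]=1)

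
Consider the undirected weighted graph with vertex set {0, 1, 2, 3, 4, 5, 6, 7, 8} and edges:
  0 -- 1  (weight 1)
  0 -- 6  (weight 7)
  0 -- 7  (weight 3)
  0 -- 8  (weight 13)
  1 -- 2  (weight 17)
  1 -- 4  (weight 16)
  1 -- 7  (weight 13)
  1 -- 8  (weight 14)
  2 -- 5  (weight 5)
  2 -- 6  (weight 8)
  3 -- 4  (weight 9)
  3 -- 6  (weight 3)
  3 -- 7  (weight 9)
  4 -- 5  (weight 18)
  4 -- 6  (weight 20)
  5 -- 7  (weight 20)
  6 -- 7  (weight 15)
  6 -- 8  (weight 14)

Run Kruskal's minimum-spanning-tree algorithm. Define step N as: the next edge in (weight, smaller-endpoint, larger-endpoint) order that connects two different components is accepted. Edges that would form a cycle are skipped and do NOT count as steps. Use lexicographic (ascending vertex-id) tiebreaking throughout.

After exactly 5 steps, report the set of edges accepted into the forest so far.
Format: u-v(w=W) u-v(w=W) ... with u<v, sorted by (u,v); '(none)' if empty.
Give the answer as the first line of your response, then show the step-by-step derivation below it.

0-1(w=1) 0-6(w=7) 0-7(w=3) 2-5(w=5) 3-6(w=3)

step 1: add edge 0-1 (w=1); MST = {0-1(w=1)}
step 2: add edge 0-7 (w=3); MST = {0-1(w=1) 0-7(w=3)}
step 3: add edge 3-6 (w=3); MST = {0-1(w=1) 0-7(w=3) 3-6(w=3)}
step 4: add edge 2-5 (w=5); MST = {0-1(w=1) 0-7(w=3) 2-5(w=5) 3-6(w=3)}
step 5: add edge 0-6 (w=7); MST = {0-1(w=1) 0-6(w=7) 0-7(w=3) 2-5(w=5) 3-6(w=3)}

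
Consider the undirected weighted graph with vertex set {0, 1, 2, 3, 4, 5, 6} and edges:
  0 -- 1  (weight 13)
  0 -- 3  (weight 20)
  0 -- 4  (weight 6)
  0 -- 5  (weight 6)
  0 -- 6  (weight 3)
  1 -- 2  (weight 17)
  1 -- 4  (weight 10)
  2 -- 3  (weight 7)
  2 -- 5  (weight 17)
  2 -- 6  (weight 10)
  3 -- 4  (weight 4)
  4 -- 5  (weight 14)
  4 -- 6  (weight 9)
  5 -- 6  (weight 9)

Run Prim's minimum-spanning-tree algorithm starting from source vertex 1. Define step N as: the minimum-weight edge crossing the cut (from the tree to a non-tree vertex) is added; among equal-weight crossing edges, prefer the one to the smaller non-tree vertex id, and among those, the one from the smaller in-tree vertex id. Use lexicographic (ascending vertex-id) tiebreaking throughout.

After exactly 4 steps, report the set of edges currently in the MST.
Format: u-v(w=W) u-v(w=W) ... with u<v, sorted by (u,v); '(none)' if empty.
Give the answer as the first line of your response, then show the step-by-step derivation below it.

0-4(w=6) 0-6(w=3) 1-4(w=10) 3-4(w=4)

step 1: add edge 1-4 (w=10); MST = {1-4(w=10)}
step 2: add edge 3-4 (w=4); MST = {1-4(w=10) 3-4(w=4)}
step 3: add edge 0-4 (w=6); MST = {0-4(w=6) 1-4(w=10) 3-4(w=4)}
step 4: add edge 0-6 (w=3); MST = {0-4(w=6) 0-6(w=3) 1-4(w=10) 3-4(w=4)}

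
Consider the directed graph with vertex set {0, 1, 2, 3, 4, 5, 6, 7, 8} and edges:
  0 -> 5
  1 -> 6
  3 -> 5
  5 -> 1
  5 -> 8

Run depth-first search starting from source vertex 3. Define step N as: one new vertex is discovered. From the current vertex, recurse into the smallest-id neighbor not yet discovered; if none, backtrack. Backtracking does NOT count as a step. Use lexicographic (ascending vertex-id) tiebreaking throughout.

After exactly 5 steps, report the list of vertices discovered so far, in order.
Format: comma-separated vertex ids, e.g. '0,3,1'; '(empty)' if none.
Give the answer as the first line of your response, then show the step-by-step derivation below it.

3,5,1,6,8

step 1: discover 3; path=3; order=3
step 2: discover 5; path=3>5; order=3,5
step 3: discover 1; path=3>5>1; order=3,5,1
step 4: discover 6; path=3>5>1>6; order=3,5,1,6
step 5: discover 8; path=3>5>8; order=3,5,1,6,8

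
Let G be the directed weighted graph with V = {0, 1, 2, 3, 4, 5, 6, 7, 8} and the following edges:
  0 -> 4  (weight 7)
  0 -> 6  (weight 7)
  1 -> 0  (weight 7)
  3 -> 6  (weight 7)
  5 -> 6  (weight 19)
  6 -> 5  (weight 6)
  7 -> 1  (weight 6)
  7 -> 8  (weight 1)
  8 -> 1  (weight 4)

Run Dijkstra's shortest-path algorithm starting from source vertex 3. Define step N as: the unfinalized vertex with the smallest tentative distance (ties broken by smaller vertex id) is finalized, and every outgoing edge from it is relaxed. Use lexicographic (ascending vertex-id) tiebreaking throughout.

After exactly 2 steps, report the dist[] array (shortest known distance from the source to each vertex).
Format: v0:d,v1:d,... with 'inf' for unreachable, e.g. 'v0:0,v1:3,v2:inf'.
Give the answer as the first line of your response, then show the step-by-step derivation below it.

v0:inf,v1:inf,v2:inf,v3:0,v4:inf,v5:13,v6:7,v7:inf,v8:inf

step 1: dist = v0:inf,v1:inf,v2:inf,v3:0,v4:inf,v5:inf,v6:7,v7:inf,v8:inf
step 2: dist = v0:inf,v1:inf,v2:inf,v3:0,v4:inf,v5:13,v6:7,v7:inf,v8:inf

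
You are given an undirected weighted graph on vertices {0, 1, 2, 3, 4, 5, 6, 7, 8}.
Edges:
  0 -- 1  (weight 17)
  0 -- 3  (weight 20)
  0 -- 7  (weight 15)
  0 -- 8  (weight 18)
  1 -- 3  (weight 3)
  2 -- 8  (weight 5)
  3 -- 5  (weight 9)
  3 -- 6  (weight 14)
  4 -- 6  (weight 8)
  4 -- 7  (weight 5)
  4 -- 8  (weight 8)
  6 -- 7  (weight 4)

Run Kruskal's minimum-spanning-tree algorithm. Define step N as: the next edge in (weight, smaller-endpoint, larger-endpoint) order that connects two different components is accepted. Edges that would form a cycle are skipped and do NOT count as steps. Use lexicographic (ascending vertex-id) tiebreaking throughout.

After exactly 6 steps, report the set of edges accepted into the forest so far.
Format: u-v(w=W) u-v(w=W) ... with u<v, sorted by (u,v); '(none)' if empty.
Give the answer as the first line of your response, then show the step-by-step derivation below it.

1-3(w=3) 2-8(w=5) 3-5(w=9) 4-7(w=5) 4-8(w=8) 6-7(w=4)

step 1: add edge 1-3 (w=3); MST = {1-3(w=3)}
step 2: add edge 6-7 (w=4); MST = {1-3(w=3) 6-7(w=4)}
step 3: add edge 2-8 (w=5); MST = {1-3(w=3) 2-8(w=5) 6-7(w=4)}
step 4: add edge 4-7 (w=5); MST = {1-3(w=3) 2-8(w=5) 4-7(w=5) 6-7(w=4)}
step 5: add edge 4-8 (w=8); MST = {1-3(w=3) 2-8(w=5) 4-7(w=5) 4-8(w=8) 6-7(w=4)}
step 6: add edge 3-5 (w=9); MST = {1-3(w=3) 2-8(w=5) 3-5(w=9) 4-7(w=5) 4-8(w=8) 6-7(w=4)}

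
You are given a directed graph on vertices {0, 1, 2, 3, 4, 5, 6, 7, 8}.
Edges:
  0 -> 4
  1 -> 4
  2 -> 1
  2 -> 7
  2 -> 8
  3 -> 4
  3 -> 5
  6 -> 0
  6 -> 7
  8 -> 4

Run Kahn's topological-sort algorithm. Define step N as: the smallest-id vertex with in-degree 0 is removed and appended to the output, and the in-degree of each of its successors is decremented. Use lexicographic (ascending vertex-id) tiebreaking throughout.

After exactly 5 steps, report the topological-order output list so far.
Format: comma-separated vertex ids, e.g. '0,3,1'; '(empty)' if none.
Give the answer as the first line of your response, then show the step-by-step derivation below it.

2,1,3,5,6

step 1: output 2; order=[2]; indeg=(1,0,0,0,4,1,0,1,0)
step 2: output 1; order=[2,1]; indeg=(1,0,0,0,3,1,0,1,0)
step 3: output 3; order=[2,1,3]; indeg=(1,0,0,0,2,0,0,1,0)
step 4: output 5; order=[2,1,3,5]; indeg=(1,0,0,0,2,0,0,1,0)
step 5: output 6; order=[2,1,3,5,6]; indeg=(0,0,0,0,2,0,0,0,0)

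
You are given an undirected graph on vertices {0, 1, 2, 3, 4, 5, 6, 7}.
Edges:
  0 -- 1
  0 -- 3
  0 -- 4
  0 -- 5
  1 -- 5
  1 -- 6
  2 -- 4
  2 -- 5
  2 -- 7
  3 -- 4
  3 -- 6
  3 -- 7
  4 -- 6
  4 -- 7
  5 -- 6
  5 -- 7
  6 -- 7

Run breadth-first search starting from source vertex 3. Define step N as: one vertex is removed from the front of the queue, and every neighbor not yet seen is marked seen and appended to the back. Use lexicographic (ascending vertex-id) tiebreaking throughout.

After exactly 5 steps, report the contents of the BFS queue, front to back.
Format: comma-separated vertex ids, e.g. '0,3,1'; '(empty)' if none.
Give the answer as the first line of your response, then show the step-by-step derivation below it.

1,5,2

step 1: dequeue 3; queue=[0,4,6,7]; order=3
step 2: dequeue 0; queue=[4,6,7,1,5]; order=3,0
step 3: dequeue 4; queue=[6,7,1,5,2]; order=3,0,4
step 4: dequeue 6; queue=[7,1,5,2]; order=3,0,4,6
step 5: dequeue 7; queue=[1,5,2]; order=3,0,4,6,7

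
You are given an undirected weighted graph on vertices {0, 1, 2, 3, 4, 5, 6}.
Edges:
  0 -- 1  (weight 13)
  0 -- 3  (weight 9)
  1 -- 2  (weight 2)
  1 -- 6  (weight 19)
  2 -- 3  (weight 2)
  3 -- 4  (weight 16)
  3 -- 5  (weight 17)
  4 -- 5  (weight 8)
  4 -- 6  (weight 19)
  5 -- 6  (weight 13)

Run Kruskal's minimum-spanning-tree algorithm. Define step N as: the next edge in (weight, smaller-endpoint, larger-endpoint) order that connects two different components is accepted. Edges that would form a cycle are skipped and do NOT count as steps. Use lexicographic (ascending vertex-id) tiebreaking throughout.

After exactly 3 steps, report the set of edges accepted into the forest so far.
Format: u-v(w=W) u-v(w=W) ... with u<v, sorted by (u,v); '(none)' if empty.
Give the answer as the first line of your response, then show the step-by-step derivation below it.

1-2(w=2) 2-3(w=2) 4-5(w=8)

step 1: add edge 1-2 (w=2); MST = {1-2(w=2)}
step 2: add edge 2-3 (w=2); MST = {1-2(w=2) 2-3(w=2)}
step 3: add edge 4-5 (w=8); MST = {1-2(w=2) 2-3(w=2) 4-5(w=8)}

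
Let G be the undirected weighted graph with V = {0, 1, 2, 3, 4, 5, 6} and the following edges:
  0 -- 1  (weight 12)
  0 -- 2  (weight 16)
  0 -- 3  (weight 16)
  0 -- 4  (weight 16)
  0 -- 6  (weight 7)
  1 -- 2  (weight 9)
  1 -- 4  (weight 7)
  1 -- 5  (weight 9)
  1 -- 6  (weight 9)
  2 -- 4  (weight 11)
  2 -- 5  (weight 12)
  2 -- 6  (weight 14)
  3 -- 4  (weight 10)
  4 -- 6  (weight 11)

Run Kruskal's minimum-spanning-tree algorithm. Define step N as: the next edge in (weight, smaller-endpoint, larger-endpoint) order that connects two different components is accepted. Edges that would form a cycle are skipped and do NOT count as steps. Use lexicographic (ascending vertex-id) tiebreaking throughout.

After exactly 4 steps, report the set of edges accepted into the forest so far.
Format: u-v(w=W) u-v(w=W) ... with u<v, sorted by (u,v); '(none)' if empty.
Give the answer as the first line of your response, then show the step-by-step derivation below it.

0-6(w=7) 1-2(w=9) 1-4(w=7) 1-5(w=9)

step 1: add edge 0-6 (w=7); MST = {0-6(w=7)}
step 2: add edge 1-4 (w=7); MST = {0-6(w=7) 1-4(w=7)}
step 3: add edge 1-2 (w=9); MST = {0-6(w=7) 1-2(w=9) 1-4(w=7)}
step 4: add edge 1-5 (w=9); MST = {0-6(w=7) 1-2(w=9) 1-4(w=7) 1-5(w=9)}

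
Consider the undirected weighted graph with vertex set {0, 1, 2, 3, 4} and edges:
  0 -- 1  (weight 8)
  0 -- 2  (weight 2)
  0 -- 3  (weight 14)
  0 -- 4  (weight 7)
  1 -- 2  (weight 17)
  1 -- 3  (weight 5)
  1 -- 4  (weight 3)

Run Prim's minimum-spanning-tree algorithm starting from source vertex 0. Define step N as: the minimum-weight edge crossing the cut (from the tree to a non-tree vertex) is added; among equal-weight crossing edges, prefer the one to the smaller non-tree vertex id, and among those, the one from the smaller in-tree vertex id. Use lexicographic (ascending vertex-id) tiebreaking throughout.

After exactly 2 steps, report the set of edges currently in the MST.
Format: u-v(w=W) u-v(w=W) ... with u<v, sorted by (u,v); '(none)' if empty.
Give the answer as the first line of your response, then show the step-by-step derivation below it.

0-2(w=2) 0-4(w=7)

step 1: add edge 0-2 (w=2); MST = {0-2(w=2)}
step 2: add edge 0-4 (w=7); MST = {0-2(w=2) 0-4(w=7)}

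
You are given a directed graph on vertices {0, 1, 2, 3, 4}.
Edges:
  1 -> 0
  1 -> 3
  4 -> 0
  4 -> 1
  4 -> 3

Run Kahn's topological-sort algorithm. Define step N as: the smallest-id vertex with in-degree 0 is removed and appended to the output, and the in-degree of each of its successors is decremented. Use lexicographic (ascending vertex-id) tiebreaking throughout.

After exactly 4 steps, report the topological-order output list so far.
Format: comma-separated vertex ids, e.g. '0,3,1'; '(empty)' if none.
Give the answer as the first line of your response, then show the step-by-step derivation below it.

2,4,1,0

step 1: output 2; order=[2]; indeg=(2,1,0,2,0)
step 2: output 4; order=[2,4]; indeg=(1,0,0,1,0)
step 3: output 1; order=[2,4,1]; indeg=(0,0,0,0,0)
step 4: output 0; order=[2,4,1,0]; indeg=(0,0,0,0,0)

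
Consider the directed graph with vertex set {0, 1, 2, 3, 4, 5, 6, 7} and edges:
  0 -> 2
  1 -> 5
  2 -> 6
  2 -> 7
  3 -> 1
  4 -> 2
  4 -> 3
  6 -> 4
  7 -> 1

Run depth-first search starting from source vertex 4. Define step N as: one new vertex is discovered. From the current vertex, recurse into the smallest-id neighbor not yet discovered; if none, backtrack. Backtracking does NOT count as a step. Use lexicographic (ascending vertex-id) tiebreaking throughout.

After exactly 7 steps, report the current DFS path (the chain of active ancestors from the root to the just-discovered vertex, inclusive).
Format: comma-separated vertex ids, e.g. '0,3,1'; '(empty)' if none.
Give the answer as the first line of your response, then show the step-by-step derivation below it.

4,3

step 1: discover 4; path=4; order=4
step 2: discover 2; path=4>2; order=4,2
step 3: discover 6; path=4>2>6; order=4,2,6
step 4: discover 7; path=4>2>7; order=4,2,6,7
step 5: discover 1; path=4>2>7>1; order=4,2,6,7,1
step 6: discover 5; path=4>2>7>1>5; order=4,2,6,7,1,5
step 7: discover 3; path=4>3; order=4,2,6,7,1,5,3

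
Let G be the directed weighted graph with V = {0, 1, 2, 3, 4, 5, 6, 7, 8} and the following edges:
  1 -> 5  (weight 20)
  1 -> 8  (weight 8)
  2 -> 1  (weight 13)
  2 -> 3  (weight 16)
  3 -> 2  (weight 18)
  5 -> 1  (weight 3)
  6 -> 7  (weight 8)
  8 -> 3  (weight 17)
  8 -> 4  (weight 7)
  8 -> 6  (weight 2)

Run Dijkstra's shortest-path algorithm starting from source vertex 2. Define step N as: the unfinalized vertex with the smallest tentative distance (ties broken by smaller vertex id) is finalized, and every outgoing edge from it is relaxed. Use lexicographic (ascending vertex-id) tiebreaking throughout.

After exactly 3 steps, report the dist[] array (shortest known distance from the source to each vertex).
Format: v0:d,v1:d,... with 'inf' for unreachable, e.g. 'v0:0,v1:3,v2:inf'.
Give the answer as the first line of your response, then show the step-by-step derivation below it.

v0:inf,v1:13,v2:0,v3:16,v4:inf,v5:33,v6:inf,v7:inf,v8:21

step 1: dist = v0:inf,v1:13,v2:0,v3:16,v4:inf,v5:inf,v6:inf,v7:inf,v8:inf
step 2: dist = v0:inf,v1:13,v2:0,v3:16,v4:inf,v5:33,v6:inf,v7:inf,v8:21
step 3: dist = v0:inf,v1:13,v2:0,v3:16,v4:inf,v5:33,v6:inf,v7:inf,v8:21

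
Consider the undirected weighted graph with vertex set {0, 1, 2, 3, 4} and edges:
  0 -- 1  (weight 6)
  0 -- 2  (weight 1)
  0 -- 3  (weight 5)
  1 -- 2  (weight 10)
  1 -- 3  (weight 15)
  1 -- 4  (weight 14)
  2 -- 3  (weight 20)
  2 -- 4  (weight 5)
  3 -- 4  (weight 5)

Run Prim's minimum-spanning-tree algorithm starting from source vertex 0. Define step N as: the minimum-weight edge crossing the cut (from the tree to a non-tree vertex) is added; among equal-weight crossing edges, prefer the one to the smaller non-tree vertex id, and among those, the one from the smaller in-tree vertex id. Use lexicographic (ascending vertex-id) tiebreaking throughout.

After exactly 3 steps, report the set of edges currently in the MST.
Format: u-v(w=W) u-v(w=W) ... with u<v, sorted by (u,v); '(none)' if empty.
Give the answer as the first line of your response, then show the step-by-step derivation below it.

0-2(w=1) 0-3(w=5) 2-4(w=5)

step 1: add edge 0-2 (w=1); MST = {0-2(w=1)}
step 2: add edge 0-3 (w=5); MST = {0-2(w=1) 0-3(w=5)}
step 3: add edge 2-4 (w=5); MST = {0-2(w=1) 0-3(w=5) 2-4(w=5)}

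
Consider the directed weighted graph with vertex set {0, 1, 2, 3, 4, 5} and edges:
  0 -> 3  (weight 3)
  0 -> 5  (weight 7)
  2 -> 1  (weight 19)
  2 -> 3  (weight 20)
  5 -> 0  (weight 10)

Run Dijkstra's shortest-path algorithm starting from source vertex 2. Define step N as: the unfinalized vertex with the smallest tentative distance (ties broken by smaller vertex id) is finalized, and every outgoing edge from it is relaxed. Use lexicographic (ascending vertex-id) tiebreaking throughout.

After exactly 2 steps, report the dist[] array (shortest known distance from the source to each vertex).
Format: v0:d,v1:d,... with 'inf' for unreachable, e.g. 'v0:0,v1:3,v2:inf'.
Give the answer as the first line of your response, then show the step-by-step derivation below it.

v0:inf,v1:19,v2:0,v3:20,v4:inf,v5:inf

step 1: dist = v0:inf,v1:19,v2:0,v3:20,v4:inf,v5:inf
step 2: dist = v0:inf,v1:19,v2:0,v3:20,v4:inf,v5:inf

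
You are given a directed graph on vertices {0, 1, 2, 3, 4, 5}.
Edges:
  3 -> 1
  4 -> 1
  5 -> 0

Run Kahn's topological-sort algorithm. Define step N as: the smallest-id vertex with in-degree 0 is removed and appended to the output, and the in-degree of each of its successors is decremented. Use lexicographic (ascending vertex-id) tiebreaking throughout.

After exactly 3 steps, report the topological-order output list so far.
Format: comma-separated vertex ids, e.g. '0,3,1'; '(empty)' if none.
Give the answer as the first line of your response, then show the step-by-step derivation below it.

2,3,4

step 1: output 2; order=[2]; indeg=(1,2,0,0,0,0)
step 2: output 3; order=[2,3]; indeg=(1,1,0,0,0,0)
step 3: output 4; order=[2,3,4]; indeg=(1,0,0,0,0,0)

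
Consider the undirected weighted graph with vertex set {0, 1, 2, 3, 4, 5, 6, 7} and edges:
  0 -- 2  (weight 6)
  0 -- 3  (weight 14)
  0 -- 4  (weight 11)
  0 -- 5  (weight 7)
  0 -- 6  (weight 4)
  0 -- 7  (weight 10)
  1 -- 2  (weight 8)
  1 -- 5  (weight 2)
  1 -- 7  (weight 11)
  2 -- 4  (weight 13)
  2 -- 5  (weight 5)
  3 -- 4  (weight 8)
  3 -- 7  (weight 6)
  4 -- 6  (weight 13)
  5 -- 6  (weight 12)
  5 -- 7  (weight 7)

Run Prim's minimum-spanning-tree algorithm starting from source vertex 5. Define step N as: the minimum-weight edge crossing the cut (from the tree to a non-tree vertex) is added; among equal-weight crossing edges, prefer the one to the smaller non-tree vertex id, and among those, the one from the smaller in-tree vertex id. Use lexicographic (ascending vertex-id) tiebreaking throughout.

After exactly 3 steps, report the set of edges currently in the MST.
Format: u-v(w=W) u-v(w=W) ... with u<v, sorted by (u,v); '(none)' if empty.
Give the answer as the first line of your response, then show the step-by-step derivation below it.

0-2(w=6) 1-5(w=2) 2-5(w=5)

step 1: add edge 1-5 (w=2); MST = {1-5(w=2)}
step 2: add edge 2-5 (w=5); MST = {1-5(w=2) 2-5(w=5)}
step 3: add edge 0-2 (w=6); MST = {0-2(w=6) 1-5(w=2) 2-5(w=5)}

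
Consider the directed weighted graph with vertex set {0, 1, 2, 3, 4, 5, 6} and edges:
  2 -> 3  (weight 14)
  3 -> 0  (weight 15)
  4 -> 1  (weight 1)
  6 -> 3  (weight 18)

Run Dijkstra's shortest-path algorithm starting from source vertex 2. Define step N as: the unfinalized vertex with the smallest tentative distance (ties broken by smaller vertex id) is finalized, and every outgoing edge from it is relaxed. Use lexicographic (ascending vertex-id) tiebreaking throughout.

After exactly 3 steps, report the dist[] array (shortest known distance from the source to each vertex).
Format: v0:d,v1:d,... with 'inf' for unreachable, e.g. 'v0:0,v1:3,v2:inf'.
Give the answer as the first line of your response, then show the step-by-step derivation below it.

v0:29,v1:inf,v2:0,v3:14,v4:inf,v5:inf,v6:inf

step 1: dist = v0:inf,v1:inf,v2:0,v3:14,v4:inf,v5:inf,v6:inf
step 2: dist = v0:29,v1:inf,v2:0,v3:14,v4:inf,v5:inf,v6:inf
step 3: dist = v0:29,v1:inf,v2:0,v3:14,v4:inf,v5:inf,v6:inf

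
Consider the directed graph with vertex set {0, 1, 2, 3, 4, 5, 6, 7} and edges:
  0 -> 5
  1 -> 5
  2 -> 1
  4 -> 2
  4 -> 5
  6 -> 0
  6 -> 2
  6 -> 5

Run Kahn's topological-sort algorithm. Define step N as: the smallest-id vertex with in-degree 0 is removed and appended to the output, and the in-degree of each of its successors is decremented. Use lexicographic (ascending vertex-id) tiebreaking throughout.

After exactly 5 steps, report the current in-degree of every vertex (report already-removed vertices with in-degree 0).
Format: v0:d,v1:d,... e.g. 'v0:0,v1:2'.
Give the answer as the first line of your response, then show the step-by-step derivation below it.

v0:0,v1:0,v2:0,v3:0,v4:0,v5:1,v6:0,v7:0

step 1: output 3; order=[3]; indeg=(1,1,2,0,0,4,0,0)
step 2: output 4; order=[3,4]; indeg=(1,1,1,0,0,3,0,0)
step 3: output 6; order=[3,4,6]; indeg=(0,1,0,0,0,2,0,0)
step 4: output 0; order=[3,4,6,0]; indeg=(0,1,0,0,0,1,0,0)
step 5: output 2; order=[3,4,6,0,2]; indeg=(0,0,0,0,0,1,0,0)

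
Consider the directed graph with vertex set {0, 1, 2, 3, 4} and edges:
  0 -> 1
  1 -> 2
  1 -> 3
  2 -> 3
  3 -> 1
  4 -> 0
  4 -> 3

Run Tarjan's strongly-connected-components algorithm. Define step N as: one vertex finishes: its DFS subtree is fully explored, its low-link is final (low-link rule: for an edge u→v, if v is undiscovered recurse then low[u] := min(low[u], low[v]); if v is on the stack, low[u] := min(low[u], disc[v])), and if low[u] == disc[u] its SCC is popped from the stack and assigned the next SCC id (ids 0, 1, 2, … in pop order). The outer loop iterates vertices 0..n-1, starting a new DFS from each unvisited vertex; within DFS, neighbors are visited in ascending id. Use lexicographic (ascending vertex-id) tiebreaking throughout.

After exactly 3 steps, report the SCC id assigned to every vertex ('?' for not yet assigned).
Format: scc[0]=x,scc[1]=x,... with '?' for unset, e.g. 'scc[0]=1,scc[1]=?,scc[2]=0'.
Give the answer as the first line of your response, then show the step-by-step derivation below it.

scc[0]=?,scc[1]=0,scc[2]=0,scc[3]=0,scc[4]=?

step 1: low=(low[0]=0,low[1]=1,low[2]=2,low[3]=1,low[4]=?); scc=(scc[0]=?,scc[1]=?,scc[2]=?,scc[3]=?,scc[4]=?)
step 2: low=(low[0]=0,low[1]=1,low[2]=1,low[3]=1,low[4]=?); scc=(scc[0]=?,scc[1]=?,scc[2]=?,scc[3]=?,scc[4]=?)
step 3: low=(low[0]=0,low[1]=1,low[2]=1,low[3]=1,low[4]=?); scc=(scc[0]=?,scc[1]=0,scc[2]=0,scc[3]=0,scc[4]=?)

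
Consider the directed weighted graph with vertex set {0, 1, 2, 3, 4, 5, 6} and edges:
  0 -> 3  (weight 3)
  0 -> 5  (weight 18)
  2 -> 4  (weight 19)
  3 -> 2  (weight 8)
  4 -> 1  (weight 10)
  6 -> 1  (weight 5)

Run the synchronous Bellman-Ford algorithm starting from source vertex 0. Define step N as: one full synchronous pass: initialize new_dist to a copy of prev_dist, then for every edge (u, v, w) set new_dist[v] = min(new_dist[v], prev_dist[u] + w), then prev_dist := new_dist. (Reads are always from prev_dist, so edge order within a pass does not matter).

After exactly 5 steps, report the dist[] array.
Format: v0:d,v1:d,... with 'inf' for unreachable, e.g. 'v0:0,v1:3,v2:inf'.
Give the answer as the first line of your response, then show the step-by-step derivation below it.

v0:0,v1:40,v2:11,v3:3,v4:30,v5:18,v6:inf

step 1: dist = v0:0,v1:inf,v2:inf,v3:3,v4:inf,v5:18,v6:inf
step 2: dist = v0:0,v1:inf,v2:11,v3:3,v4:inf,v5:18,v6:inf
step 3: dist = v0:0,v1:inf,v2:11,v3:3,v4:30,v5:18,v6:inf
step 4: dist = v0:0,v1:40,v2:11,v3:3,v4:30,v5:18,v6:inf
step 5: dist = v0:0,v1:40,v2:11,v3:3,v4:30,v5:18,v6:inf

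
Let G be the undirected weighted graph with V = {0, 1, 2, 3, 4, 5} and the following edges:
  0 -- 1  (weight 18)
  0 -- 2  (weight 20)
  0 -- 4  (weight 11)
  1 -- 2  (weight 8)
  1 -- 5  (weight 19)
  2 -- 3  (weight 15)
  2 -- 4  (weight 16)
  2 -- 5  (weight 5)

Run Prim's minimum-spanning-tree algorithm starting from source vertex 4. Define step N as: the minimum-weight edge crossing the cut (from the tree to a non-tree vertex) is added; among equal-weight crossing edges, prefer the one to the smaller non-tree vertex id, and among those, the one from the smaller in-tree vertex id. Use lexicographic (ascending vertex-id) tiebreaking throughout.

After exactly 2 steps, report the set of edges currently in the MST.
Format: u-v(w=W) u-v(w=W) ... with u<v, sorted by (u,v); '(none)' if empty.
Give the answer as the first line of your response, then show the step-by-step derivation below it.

0-4(w=11) 2-4(w=16)

step 1: add edge 0-4 (w=11); MST = {0-4(w=11)}
step 2: add edge 2-4 (w=16); MST = {0-4(w=11) 2-4(w=16)}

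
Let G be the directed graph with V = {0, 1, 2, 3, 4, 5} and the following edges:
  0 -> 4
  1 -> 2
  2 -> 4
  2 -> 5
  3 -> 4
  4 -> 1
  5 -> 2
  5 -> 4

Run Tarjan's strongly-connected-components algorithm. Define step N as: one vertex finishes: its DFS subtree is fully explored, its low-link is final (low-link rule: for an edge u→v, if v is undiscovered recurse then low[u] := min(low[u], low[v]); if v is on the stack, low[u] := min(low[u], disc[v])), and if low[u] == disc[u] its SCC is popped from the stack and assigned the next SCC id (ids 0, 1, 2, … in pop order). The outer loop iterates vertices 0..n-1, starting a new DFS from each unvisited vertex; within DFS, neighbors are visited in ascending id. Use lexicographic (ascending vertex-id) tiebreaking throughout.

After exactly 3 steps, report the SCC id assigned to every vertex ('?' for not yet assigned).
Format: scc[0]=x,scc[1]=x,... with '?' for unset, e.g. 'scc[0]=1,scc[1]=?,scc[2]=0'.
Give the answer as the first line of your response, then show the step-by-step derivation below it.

scc[0]=?,scc[1]=?,scc[2]=?,scc[3]=?,scc[4]=?,scc[5]=?

step 1: low=(low[0]=0,low[1]=2,low[2]=1,low[3]=?,low[4]=1,low[5]=1); scc=(scc[0]=?,scc[1]=?,scc[2]=?,scc[3]=?,scc[4]=?,scc[5]=?)
step 2: low=(low[0]=0,low[1]=2,low[2]=1,low[3]=?,low[4]=1,low[5]=1); scc=(scc[0]=?,scc[1]=?,scc[2]=?,scc[3]=?,scc[4]=?,scc[5]=?)
step 3: low=(low[0]=0,low[1]=1,low[2]=1,low[3]=?,low[4]=1,low[5]=1); scc=(scc[0]=?,scc[1]=?,scc[2]=?,scc[3]=?,scc[4]=?,scc[5]=?)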